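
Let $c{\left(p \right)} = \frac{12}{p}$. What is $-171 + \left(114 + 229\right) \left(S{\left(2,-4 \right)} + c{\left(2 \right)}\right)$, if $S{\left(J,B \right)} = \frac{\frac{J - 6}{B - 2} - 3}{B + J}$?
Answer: $\frac{13723}{6} \approx 2287.2$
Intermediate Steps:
$S{\left(J,B \right)} = \frac{-3 + \frac{-6 + J}{-2 + B}}{B + J}$ ($S{\left(J,B \right)} = \frac{\frac{-6 + J}{-2 + B} - 3}{B + J} = \frac{-3 + \frac{-6 + J}{-2 + B}}{B + J}$)
$-171 + \left(114 + 229\right) \left(S{\left(2,-4 \right)} + c{\left(2 \right)}\right) = -171 + \left(114 + 229\right) \left(\frac{2 - -12}{\left(-4\right)^{2} - -8 - 4 - 8} + \frac{12}{2}\right) = -171 + 343 \left(\frac{2 + 12}{16 + 8 - 4 - 8} + 12 \cdot \frac{1}{2}\right) = -171 + 343 \left(\frac{1}{12} \cdot 14 + 6\right) = -171 + 343 \left(\frac{7}{6} + 6\right) = -171 + 343 \cdot \frac{43}{6} = -171 + \frac{14749}{6} = \frac{13723}{6}$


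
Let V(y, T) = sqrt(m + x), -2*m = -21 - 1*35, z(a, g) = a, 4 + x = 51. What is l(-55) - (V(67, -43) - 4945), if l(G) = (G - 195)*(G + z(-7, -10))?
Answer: 20445 - 5*sqrt(3) ≈ 20436.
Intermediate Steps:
x = 47 (x = -4 + 51 = 47)
m = 28 (m = -(-21 - 1*35)/2 = -(-21 - 35)/2 = -1/2*(-56) = 28)
V(y, T) = 5*sqrt(3) (V(y, T) = sqrt(28 + 47) = sqrt(75) = 5*sqrt(3))
l(G) = (-195 + G)*(-7 + G) (l(G) = (G - 195)*(G - 7) = (-195 + G)*(-7 + G))
l(-55) - (V(67, -43) - 4945) = (1365 + (-55)**2 - 202*(-55)) - (5*sqrt(3) - 4945) = (1365 + 3025 + 11110) - (-4945 + 5*sqrt(3)) = 15500 + (4945 - 5*sqrt(3)) = 20445 - 5*sqrt(3)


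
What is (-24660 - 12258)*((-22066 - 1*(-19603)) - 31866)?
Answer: 1267358022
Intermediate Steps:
(-24660 - 12258)*((-22066 - 1*(-19603)) - 31866) = -36918*((-22066 + 19603) - 31866) = -36918*(-2463 - 31866) = -36918*(-34329) = 1267358022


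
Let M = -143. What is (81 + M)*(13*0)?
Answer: 0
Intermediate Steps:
(81 + M)*(13*0) = (81 - 143)*(13*0) = -62*0 = 0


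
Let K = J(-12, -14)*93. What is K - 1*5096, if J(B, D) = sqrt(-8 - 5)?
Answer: -5096 + 93*I*sqrt(13) ≈ -5096.0 + 335.32*I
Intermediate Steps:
J(B, D) = I*sqrt(13) (J(B, D) = sqrt(-13) = I*sqrt(13))
K = 93*I*sqrt(13) (K = (I*sqrt(13))*93 = 93*I*sqrt(13) ≈ 335.32*I)
K - 1*5096 = 93*I*sqrt(13) - 1*5096 = 93*I*sqrt(13) - 5096 = -5096 + 93*I*sqrt(13)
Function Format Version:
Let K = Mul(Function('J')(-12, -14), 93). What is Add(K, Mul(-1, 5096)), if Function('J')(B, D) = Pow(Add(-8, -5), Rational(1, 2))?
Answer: Add(-5096, Mul(93, I, Pow(13, Rational(1, 2)))) ≈ Add(-5096.0, Mul(335.32, I))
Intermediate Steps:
Function('J')(B, D) = Mul(I, Pow(13, Rational(1, 2))) (Function('J')(B, D) = Pow(-13, Rational(1, 2)) = Mul(I, Pow(13, Rational(1, 2))))
K = Mul(93, I, Pow(13, Rational(1, 2))) (K = Mul(Mul(I, Pow(13, Rational(1, 2))), 93) = Mul(93, I, Pow(13, Rational(1, 2))) ≈ Mul(335.32, I))
Add(K, Mul(-1, 5096)) = Add(Mul(93, I, Pow(13, Rational(1, 2))), Mul(-1, 5096)) = Add(Mul(93, I, Pow(13, Rational(1, 2))), -5096) = Add(-5096, Mul(93, I, Pow(13, Rational(1, 2))))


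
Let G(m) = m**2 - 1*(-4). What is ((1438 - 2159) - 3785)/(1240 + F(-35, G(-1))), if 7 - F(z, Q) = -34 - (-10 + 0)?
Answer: -4506/1271 ≈ -3.5452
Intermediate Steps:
G(m) = 4 + m**2 (G(m) = m**2 + 4 = 4 + m**2)
F(z, Q) = 31 (F(z, Q) = 7 - (-34 - (-10 + 0)) = 7 - (-34 - 1*(-10)) = 7 - (-34 + 10) = 7 - 1*(-24) = 7 + 24 = 31)
((1438 - 2159) - 3785)/(1240 + F(-35, G(-1))) = ((1438 - 2159) - 3785)/(1240 + 31) = (-721 - 3785)/1271 = -4506*1/1271 = -4506/1271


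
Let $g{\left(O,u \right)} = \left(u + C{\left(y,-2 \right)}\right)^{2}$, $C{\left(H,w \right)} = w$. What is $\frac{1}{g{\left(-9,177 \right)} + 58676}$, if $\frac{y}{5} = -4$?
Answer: $\frac{1}{89301} \approx 1.1198 \cdot 10^{-5}$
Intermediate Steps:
$y = -20$ ($y = 5 \left(-4\right) = -20$)
$g{\left(O,u \right)} = \left(-2 + u\right)^{2}$ ($g{\left(O,u \right)} = \left(u - 2\right)^{2} = \left(-2 + u\right)^{2}$)
$\frac{1}{g{\left(-9,177 \right)} + 58676} = \frac{1}{\left(-2 + 177\right)^{2} + 58676} = \frac{1}{175^{2} + 58676} = \frac{1}{30625 + 58676} = \frac{1}{89301}$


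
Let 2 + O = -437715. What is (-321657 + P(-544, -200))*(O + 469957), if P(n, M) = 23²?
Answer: -10353166720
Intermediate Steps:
P(n, M) = 529
O = -437717 (O = -2 - 437715 = -437717)
(-321657 + P(-544, -200))*(O + 469957) = (-321657 + 529)*(-437717 + 469957) = -321128*32240 = -10353166720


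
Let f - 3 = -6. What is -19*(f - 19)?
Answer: 418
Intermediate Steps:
f = -3 (f = 3 - 6 = -3)
-19*(f - 19) = -19*(-3 - 19) = -19*(-22) = 418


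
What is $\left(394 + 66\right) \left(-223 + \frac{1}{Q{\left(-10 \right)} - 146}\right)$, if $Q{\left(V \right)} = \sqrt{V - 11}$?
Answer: $- \frac{2188816620}{21337} - \frac{460 i \sqrt{21}}{21337} \approx -1.0258 \cdot 10^{5} - 0.098795 i$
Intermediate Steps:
$Q{\left(V \right)} = \sqrt{-11 + V}$
$\left(394 + 66\right) \left(-223 + \frac{1}{Q{\left(-10 \right)} - 146}\right) = \left(394 + 66\right) \left(-223 + \frac{1}{\sqrt{-11 - 10} - 146}\right) = 460 \left(-223 + \frac{1}{\sqrt{-21} - 146}\right) = 460 \left(-223 + \frac{1}{i \sqrt{21} - 146}\right) = 460 \left(-223 + \frac{1}{-146 + i \sqrt{21}}\right) = -102580 + \frac{460}{-146 + i \sqrt{21}}$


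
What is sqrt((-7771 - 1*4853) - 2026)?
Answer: 5*I*sqrt(586) ≈ 121.04*I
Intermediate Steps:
sqrt((-7771 - 1*4853) - 2026) = sqrt((-7771 - 4853) - 2026) = sqrt(-12624 - 2026) = sqrt(-14650) = 5*I*sqrt(586)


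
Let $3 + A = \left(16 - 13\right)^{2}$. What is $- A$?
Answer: $-6$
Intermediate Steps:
$A = 6$ ($A = -3 + \left(16 - 13\right)^{2} = -3 + 3^{2} = -3 + 9 = 6$)
$- A = \left(-1\right) 6 = -6$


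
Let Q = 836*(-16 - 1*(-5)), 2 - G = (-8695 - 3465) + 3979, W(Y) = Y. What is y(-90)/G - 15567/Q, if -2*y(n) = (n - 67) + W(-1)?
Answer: 128111245/75250868 ≈ 1.7025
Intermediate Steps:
G = 8183 (G = 2 - ((-8695 - 3465) + 3979) = 2 - (-12160 + 3979) = 2 - 1*(-8181) = 2 + 8181 = 8183)
y(n) = 34 - n/2 (y(n) = -((n - 67) - 1)/2 = -((-67 + n) - 1)/2 = -(-68 + n)/2 = 34 - n/2)
Q = -9196 (Q = 836*(-16 + 5) = 836*(-11) = -9196)
y(-90)/G - 15567/Q = (34 - ½*(-90))/8183 - 15567/(-9196) = (34 + 45)*(1/8183) - 15567*(-1/9196) = 79*(1/8183) + 15567/9196 = 79/8183 + 15567/9196 = 128111245/75250868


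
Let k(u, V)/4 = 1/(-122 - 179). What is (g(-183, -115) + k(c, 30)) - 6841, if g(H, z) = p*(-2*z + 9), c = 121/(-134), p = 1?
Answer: -1987206/301 ≈ -6602.0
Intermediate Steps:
c = -121/134 (c = 121*(-1/134) = -121/134 ≈ -0.90298)
g(H, z) = 9 - 2*z (g(H, z) = 1*(-2*z + 9) = 1*(9 - 2*z) = 9 - 2*z)
k(u, V) = -4/301 (k(u, V) = 4/(-122 - 179) = 4/(-301) = 4*(-1/301) = -4/301)
(g(-183, -115) + k(c, 30)) - 6841 = ((9 - 2*(-115)) - 4/301) - 6841 = ((9 + 230) - 4/301) - 6841 = (239 - 4/301) - 6841 = 71935/301 - 6841 = -1987206/301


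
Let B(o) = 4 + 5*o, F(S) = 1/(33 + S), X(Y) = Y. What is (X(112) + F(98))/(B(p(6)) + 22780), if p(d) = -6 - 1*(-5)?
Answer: 4891/994683 ≈ 0.0049171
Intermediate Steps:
p(d) = -1 (p(d) = -6 + 5 = -1)
(X(112) + F(98))/(B(p(6)) + 22780) = (112 + 1/(33 + 98))/((4 + 5*(-1)) + 22780) = (112 + 1/131)/((4 - 5) + 22780) = (112 + 1/131)/(-1 + 22780) = (14673/131)/22779 = (14673/131)*(1/22779) = 4891/994683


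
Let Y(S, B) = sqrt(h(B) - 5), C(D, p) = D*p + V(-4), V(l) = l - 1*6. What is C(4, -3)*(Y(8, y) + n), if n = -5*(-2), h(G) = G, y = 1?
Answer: -220 - 44*I ≈ -220.0 - 44.0*I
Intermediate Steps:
V(l) = -6 + l (V(l) = l - 6 = -6 + l)
C(D, p) = -10 + D*p (C(D, p) = D*p + (-6 - 4) = D*p - 10 = -10 + D*p)
Y(S, B) = sqrt(-5 + B) (Y(S, B) = sqrt(B - 5) = sqrt(-5 + B))
n = 10
C(4, -3)*(Y(8, y) + n) = (-10 + 4*(-3))*(sqrt(-5 + 1) + 10) = (-10 - 12)*(sqrt(-4) + 10) = -22*(2*I + 10) = -22*(10 + 2*I) = -220 - 44*I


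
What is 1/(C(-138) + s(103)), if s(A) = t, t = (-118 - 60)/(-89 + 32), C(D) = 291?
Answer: 57/16765 ≈ 0.0033999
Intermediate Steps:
t = 178/57 (t = -178/(-57) = -178*(-1/57) = 178/57 ≈ 3.1228)
s(A) = 178/57
1/(C(-138) + s(103)) = 1/(291 + 178/57) = 1/(16765/57) = 57/16765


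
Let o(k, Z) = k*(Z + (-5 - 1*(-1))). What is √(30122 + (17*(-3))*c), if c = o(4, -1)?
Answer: √31142 ≈ 176.47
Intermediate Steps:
o(k, Z) = k*(-4 + Z) (o(k, Z) = k*(Z + (-5 + 1)) = k*(Z - 4) = k*(-4 + Z))
c = -20 (c = 4*(-4 - 1) = 4*(-5) = -20)
√(30122 + (17*(-3))*c) = √(30122 + (17*(-3))*(-20)) = √(30122 - 51*(-20)) = √(30122 + 1020) = √31142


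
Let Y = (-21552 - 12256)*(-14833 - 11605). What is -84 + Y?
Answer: 893815820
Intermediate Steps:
Y = 893815904 (Y = -33808*(-26438) = 893815904)
-84 + Y = -84 + 893815904 = 893815820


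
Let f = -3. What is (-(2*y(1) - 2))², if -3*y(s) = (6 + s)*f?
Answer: 144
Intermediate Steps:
y(s) = 6 + s (y(s) = -(6 + s)*(-3)/3 = -(-18 - 3*s)/3 = 6 + s)
(-(2*y(1) - 2))² = (-(2*(6 + 1) - 2))² = (-(2*7 - 2))² = (-(14 - 2))² = (-1*12)² = (-12)² = 144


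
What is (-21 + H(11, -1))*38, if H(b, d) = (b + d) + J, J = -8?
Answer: -722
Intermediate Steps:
H(b, d) = -8 + b + d (H(b, d) = (b + d) - 8 = -8 + b + d)
(-21 + H(11, -1))*38 = (-21 + (-8 + 11 - 1))*38 = (-21 + 2)*38 = -19*38 = -722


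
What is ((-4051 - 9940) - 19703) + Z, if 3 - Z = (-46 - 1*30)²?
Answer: -39467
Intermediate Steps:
Z = -5773 (Z = 3 - (-46 - 1*30)² = 3 - (-46 - 30)² = 3 - 1*(-76)² = 3 - 1*5776 = 3 - 5776 = -5773)
((-4051 - 9940) - 19703) + Z = ((-4051 - 9940) - 19703) - 5773 = (-13991 - 19703) - 5773 = -33694 - 5773 = -39467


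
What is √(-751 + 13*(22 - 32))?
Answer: I*√881 ≈ 29.682*I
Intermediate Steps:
√(-751 + 13*(22 - 32)) = √(-751 + 13*(-10)) = √(-751 - 130) = √(-881) = I*√881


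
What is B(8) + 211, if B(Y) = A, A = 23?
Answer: 234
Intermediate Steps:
B(Y) = 23
B(8) + 211 = 23 + 211 = 234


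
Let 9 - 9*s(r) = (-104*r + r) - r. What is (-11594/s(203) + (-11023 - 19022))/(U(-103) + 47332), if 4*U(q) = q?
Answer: -846246388/1332207075 ≈ -0.63522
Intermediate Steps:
U(q) = q/4
s(r) = 1 + 104*r/9 (s(r) = 1 - ((-104*r + r) - r)/9 = 1 - (-103*r - r)/9 = 1 - (-104)*r/9 = 1 + 104*r/9)
(-11594/s(203) + (-11023 - 19022))/(U(-103) + 47332) = (-11594/(1 + (104/9)*203) + (-11023 - 19022))/((1/4)*(-103) + 47332) = (-11594/(1 + 21112/9) - 30045)/(-103/4 + 47332) = (-11594/21121/9 - 30045)/(189225/4) = (-11594*9/21121 - 30045)*(4/189225) = (-104346/21121 - 30045)*(4/189225) = -634684791/21121*4/189225 = -846246388/1332207075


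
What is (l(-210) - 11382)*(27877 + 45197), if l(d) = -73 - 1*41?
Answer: -840058704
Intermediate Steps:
l(d) = -114 (l(d) = -73 - 41 = -114)
(l(-210) - 11382)*(27877 + 45197) = (-114 - 11382)*(27877 + 45197) = -11496*73074 = -840058704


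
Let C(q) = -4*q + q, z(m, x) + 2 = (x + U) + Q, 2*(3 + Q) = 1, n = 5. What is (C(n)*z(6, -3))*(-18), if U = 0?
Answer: -2025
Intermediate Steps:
Q = -5/2 (Q = -3 + (1/2)*1 = -3 + 1/2 = -5/2 ≈ -2.5000)
z(m, x) = -9/2 + x (z(m, x) = -2 + ((x + 0) - 5/2) = -2 + (x - 5/2) = -2 + (-5/2 + x) = -9/2 + x)
C(q) = -3*q
(C(n)*z(6, -3))*(-18) = ((-3*5)*(-9/2 - 3))*(-18) = -15*(-15/2)*(-18) = (225/2)*(-18) = -2025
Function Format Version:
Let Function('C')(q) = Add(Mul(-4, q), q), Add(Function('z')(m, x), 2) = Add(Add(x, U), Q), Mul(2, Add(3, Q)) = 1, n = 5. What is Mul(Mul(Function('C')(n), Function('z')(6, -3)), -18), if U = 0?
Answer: -2025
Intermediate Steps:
Q = Rational(-5, 2) (Q = Add(-3, Mul(Rational(1, 2), 1)) = Add(-3, Rational(1, 2)) = Rational(-5, 2) ≈ -2.5000)
Function('z')(m, x) = Add(Rational(-9, 2), x) (Function('z')(m, x) = Add(-2, Add(Add(x, 0), Rational(-5, 2))) = Add(-2, Add(x, Rational(-5, 2))) = Add(-2, Add(Rational(-5, 2), x)) = Add(Rational(-9, 2), x))
Function('C')(q) = Mul(-3, q)
Mul(Mul(Function('C')(n), Function('z')(6, -3)), -18) = Mul(Mul(Mul(-3, 5), Add(Rational(-9, 2), -3)), -18) = Mul(Mul(-15, Rational(-15, 2)), -18) = Mul(Rational(225, 2), -18) = -2025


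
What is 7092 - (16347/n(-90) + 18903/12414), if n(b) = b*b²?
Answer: 3564869266481/502767000 ≈ 7090.5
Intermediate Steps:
n(b) = b³
7092 - (16347/n(-90) + 18903/12414) = 7092 - (16347/((-90)³) + 18903/12414) = 7092 - (16347/(-729000) + 18903*(1/12414)) = 7092 - (16347*(-1/729000) + 6301/4138) = 7092 - (-5449/243000 + 6301/4138) = 7092 - 1*754297519/502767000 = 7092 - 754297519/502767000 = 3564869266481/502767000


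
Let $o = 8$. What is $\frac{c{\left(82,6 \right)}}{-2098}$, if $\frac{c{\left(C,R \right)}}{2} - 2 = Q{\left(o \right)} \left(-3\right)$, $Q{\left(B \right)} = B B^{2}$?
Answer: $\frac{1534}{1049} \approx 1.4623$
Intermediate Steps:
$Q{\left(B \right)} = B^{3}$
$c{\left(C,R \right)} = -3068$ ($c{\left(C,R \right)} = 4 + 2 \cdot 8^{3} \left(-3\right) = 4 + 2 \cdot 512 \left(-3\right) = 4 + 2 \left(-1536\right) = 4 - 3072 = -3068$)
$\frac{c{\left(82,6 \right)}}{-2098} = - \frac{3068}{-2098} = \left(-3068\right) \left(- \frac{1}{2098}\right) = \frac{1534}{1049}$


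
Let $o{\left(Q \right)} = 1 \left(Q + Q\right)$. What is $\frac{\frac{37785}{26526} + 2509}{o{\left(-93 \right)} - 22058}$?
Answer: $- \frac{22197173}{196681448} \approx -0.11286$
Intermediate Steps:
$o{\left(Q \right)} = 2 Q$ ($o{\left(Q \right)} = 1 \cdot 2 Q = 2 Q$)
$\frac{\frac{37785}{26526} + 2509}{o{\left(-93 \right)} - 22058} = \frac{\frac{37785}{26526} + 2509}{2 \left(-93\right) - 22058} = \frac{37785 \cdot \frac{1}{26526} + 2509}{-186 - 22058} = \frac{\frac{12595}{8842} + 2509}{-22244} = \frac{22197173}{8842} \left(- \frac{1}{22244}\right) = - \frac{22197173}{196681448}$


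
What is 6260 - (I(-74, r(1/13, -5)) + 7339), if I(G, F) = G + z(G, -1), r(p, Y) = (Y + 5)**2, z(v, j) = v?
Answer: -931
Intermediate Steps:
r(p, Y) = (5 + Y)**2
I(G, F) = 2*G (I(G, F) = G + G = 2*G)
6260 - (I(-74, r(1/13, -5)) + 7339) = 6260 - (2*(-74) + 7339) = 6260 - (-148 + 7339) = 6260 - 1*7191 = 6260 - 7191 = -931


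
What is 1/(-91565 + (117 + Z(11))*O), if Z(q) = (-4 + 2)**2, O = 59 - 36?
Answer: -1/88782 ≈ -1.1264e-5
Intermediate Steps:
O = 23
Z(q) = 4 (Z(q) = (-2)**2 = 4)
1/(-91565 + (117 + Z(11))*O) = 1/(-91565 + (117 + 4)*23) = 1/(-91565 + 121*23) = 1/(-91565 + 2783) = 1/(-88782) = -1/88782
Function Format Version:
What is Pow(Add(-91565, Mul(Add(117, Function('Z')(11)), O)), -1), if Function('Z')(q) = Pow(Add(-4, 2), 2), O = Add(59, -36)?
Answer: Rational(-1, 88782) ≈ -1.1264e-5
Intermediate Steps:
O = 23
Function('Z')(q) = 4 (Function('Z')(q) = Pow(-2, 2) = 4)
Pow(Add(-91565, Mul(Add(117, Function('Z')(11)), O)), -1) = Pow(Add(-91565, Mul(Add(117, 4), 23)), -1) = Pow(Add(-91565, Mul(121, 23)), -1) = Pow(Add(-91565, 2783), -1) = Pow(-88782, -1) = Rational(-1, 88782)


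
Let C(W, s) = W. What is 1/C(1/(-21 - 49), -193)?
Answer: -70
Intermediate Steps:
1/C(1/(-21 - 49), -193) = 1/(1/(-21 - 49)) = 1/(1/(-70)) = 1/(-1/70) = -70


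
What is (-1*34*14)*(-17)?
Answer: 8092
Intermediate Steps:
(-1*34*14)*(-17) = -34*14*(-17) = -476*(-17) = 8092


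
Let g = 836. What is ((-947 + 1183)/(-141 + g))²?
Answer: 55696/483025 ≈ 0.11531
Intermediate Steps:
((-947 + 1183)/(-141 + g))² = ((-947 + 1183)/(-141 + 836))² = (236/695)² = 55696/483025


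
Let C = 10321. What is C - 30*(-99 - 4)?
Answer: 13411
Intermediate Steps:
C - 30*(-99 - 4) = 10321 - 30*(-99 - 4) = 10321 - 30*(-103) = 10321 + 3090 = 13411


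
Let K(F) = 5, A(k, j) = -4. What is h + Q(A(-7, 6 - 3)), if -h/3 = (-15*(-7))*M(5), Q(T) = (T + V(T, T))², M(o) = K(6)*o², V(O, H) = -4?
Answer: -39311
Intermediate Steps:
M(o) = 5*o²
Q(T) = (-4 + T)² (Q(T) = (T - 4)² = (-4 + T)²)
h = -39375 (h = -3*(-15*(-7))*5*5² = -315*5*25 = -315*125 = -3*13125 = -39375)
h + Q(A(-7, 6 - 3)) = -39375 + (-4 - 4)² = -39375 + (-8)² = -39375 + 64 = -39311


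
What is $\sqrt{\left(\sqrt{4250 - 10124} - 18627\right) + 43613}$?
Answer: $\sqrt{24986 + i \sqrt{5874}} \approx 158.07 + 0.242 i$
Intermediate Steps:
$\sqrt{\left(\sqrt{4250 - 10124} - 18627\right) + 43613} = \sqrt{\left(\sqrt{-5874} - 18627\right) + 43613} = \sqrt{\left(i \sqrt{5874} - 18627\right) + 43613} = \sqrt{\left(-18627 + i \sqrt{5874}\right) + 43613} = \sqrt{24986 + i \sqrt{5874}}$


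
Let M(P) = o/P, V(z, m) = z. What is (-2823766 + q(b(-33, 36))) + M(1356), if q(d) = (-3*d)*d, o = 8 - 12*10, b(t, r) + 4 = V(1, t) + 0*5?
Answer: -957265855/339 ≈ -2.8238e+6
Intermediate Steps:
b(t, r) = -3 (b(t, r) = -4 + (1 + 0*5) = -4 + (1 + 0) = -4 + 1 = -3)
o = -112 (o = 8 - 120 = -112)
M(P) = -112/P
q(d) = -3*d**2
(-2823766 + q(b(-33, 36))) + M(1356) = (-2823766 - 3*(-3)**2) - 112/1356 = (-2823766 - 3*9) - 112*1/1356 = (-2823766 - 27) - 28/339 = -2823793 - 28/339 = -957265855/339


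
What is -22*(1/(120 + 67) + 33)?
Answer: -12344/17 ≈ -726.12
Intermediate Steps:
-22*(1/(120 + 67) + 33) = -22*(1/187 + 33) = -22*6172/187 = -12344/17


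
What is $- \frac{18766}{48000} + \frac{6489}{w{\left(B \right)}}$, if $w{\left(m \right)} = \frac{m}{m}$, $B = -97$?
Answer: $\frac{155726617}{24000} \approx 6488.6$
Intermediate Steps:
$w{\left(m \right)} = 1$
$- \frac{18766}{48000} + \frac{6489}{w{\left(B \right)}} = - \frac{18766}{48000} + \frac{6489}{1} = \left(-18766\right) \frac{1}{48000} + 6489 \cdot 1 = - \frac{9383}{24000} + 6489 = \frac{155726617}{24000}$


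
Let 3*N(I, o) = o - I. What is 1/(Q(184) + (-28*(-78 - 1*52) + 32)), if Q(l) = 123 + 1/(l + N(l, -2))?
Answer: 122/462991 ≈ 0.00026350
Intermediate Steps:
N(I, o) = -I/3 + o/3 (N(I, o) = (o - I)/3 = -I/3 + o/3)
Q(l) = 123 + 1/(-⅔ + 2*l/3) (Q(l) = 123 + 1/(l + (-l/3 + (⅓)*(-2))) = 123 + 1/(l + (-l/3 - ⅔)) = 123 + 1/(l + (-⅔ - l/3)) = 123 + 1/(-⅔ + 2*l/3))
1/(Q(184) + (-28*(-78 - 1*52) + 32)) = 1/(3*(-81 + 82*184)/(2*(-1 + 184)) + (-28*(-78 - 1*52) + 32)) = 1/((3/2)*(-81 + 15088)/183 + (-28*(-78 - 52) + 32)) = 1/((3/2)*(1/183)*15007 + (-28*(-130) + 32)) = 1/(15007/122 + (3640 + 32)) = 1/(15007/122 + 3672) = 1/(462991/122) = 122/462991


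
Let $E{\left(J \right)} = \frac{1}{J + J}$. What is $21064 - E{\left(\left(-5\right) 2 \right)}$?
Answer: $\frac{421281}{20} \approx 21064.0$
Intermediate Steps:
$E{\left(J \right)} = \frac{1}{2 J}$
$21064 - E{\left(\left(-5\right) 2 \right)} = 21064 - \frac{1}{2 \left(\left(-5\right) 2\right)} = 21064 - \frac{1}{2 \left(-10\right)} = 21064 - \frac{1}{2} \left(- \frac{1}{10}\right) = 21064 - - \frac{1}{20} = 21064 + \frac{1}{20} = \frac{421281}{20}$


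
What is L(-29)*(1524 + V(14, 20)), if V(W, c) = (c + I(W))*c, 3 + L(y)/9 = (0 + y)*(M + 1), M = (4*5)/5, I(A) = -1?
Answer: -2536128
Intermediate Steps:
M = 4 (M = 20*(1/5) = 4)
L(y) = -27 + 45*y (L(y) = -27 + 9*((0 + y)*(4 + 1)) = -27 + 9*(y*5) = -27 + 9*(5*y) = -27 + 45*y)
V(W, c) = c*(-1 + c) (V(W, c) = (c - 1)*c = (-1 + c)*c = c*(-1 + c))
L(-29)*(1524 + V(14, 20)) = (-27 + 45*(-29))*(1524 + 20*(-1 + 20)) = (-27 - 1305)*(1524 + 20*19) = -1332*(1524 + 380) = -1332*1904 = -2536128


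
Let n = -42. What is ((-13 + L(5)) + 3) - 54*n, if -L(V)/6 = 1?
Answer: 2252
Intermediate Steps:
L(V) = -6 (L(V) = -6*1 = -6)
((-13 + L(5)) + 3) - 54*n = ((-13 - 6) + 3) - 54*(-42) = (-19 + 3) + 2268 = -16 + 2268 = 2252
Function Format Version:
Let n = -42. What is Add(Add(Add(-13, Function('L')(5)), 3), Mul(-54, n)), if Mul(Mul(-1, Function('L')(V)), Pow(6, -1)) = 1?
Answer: 2252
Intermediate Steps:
Function('L')(V) = -6 (Function('L')(V) = Mul(-6, 1) = -6)
Add(Add(Add(-13, Function('L')(5)), 3), Mul(-54, n)) = Add(Add(Add(-13, -6), 3), Mul(-54, -42)) = Add(Add(-19, 3), 2268) = Add(-16, 2268) = 2252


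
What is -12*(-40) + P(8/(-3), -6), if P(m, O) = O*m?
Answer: 496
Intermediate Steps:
-12*(-40) + P(8/(-3), -6) = -12*(-40) - 48/(-3) = 480 - 48*(-1)/3 = 480 - 6*(-8/3) = 480 + 16 = 496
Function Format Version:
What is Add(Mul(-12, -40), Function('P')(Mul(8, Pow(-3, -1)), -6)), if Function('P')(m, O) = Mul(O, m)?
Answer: 496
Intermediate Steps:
Add(Mul(-12, -40), Function('P')(Mul(8, Pow(-3, -1)), -6)) = Add(Mul(-12, -40), Mul(-6, Mul(8, Pow(-3, -1)))) = Add(480, Mul(-6, Mul(8, Rational(-1, 3)))) = Add(480, Mul(-6, Rational(-8, 3))) = Add(480, 16) = 496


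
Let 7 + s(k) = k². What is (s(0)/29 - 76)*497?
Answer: -1098867/29 ≈ -37892.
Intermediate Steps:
s(k) = -7 + k²
(s(0)/29 - 76)*497 = ((-7 + 0²)/29 - 76)*497 = ((-7 + 0)*(1/29) - 76)*497 = (-7*1/29 - 76)*497 = (-7/29 - 76)*497 = -2211/29*497 = -1098867/29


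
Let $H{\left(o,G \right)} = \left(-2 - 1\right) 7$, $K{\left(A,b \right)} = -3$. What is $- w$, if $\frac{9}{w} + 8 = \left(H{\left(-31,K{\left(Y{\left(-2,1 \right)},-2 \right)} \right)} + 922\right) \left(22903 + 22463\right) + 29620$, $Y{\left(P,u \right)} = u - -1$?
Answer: $- \frac{9}{40904378} \approx -2.2003 \cdot 10^{-7}$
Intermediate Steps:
$Y{\left(P,u \right)} = 1 + u$ ($Y{\left(P,u \right)} = u + 1 = 1 + u$)
$H{\left(o,G \right)} = -21$ ($H{\left(o,G \right)} = \left(-3\right) 7 = -21$)
$w = \frac{9}{40904378}$ ($w = \frac{9}{-8 + \left(\left(-21 + 922\right) \left(22903 + 22463\right) + 29620\right)} = \frac{9}{-8 + \left(901 \cdot 45366 + 29620\right)} = \frac{9}{-8 + \left(40874766 + 29620\right)} = \frac{9}{-8 + 40904386} = \frac{9}{40904378} \approx 2.2003 \cdot 10^{-7}$)
$- w = \left(-1\right) \frac{9}{40904378} = - \frac{9}{40904378}$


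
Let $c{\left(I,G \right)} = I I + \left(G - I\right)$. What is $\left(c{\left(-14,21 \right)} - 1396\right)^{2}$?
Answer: $1357225$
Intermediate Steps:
$c{\left(I,G \right)} = G + I^{2} - I$ ($c{\left(I,G \right)} = I^{2} + \left(G - I\right) = G + I^{2} - I$)
$\left(c{\left(-14,21 \right)} - 1396\right)^{2} = \left(\left(21 + \left(-14\right)^{2} - -14\right) - 1396\right)^{2} = \left(\left(21 + 196 + 14\right) - 1396\right)^{2} = \left(231 - 1396\right)^{2} = \left(-1165\right)^{2} = 1357225$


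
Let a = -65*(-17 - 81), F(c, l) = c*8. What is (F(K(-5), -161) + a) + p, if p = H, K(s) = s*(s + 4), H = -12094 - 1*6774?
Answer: -12458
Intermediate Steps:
H = -18868 (H = -12094 - 6774 = -18868)
K(s) = s*(4 + s)
F(c, l) = 8*c
p = -18868
a = 6370 (a = -65*(-98) = 6370)
(F(K(-5), -161) + a) + p = (8*(-5*(4 - 5)) + 6370) - 18868 = (8*(-5*(-1)) + 6370) - 18868 = (8*5 + 6370) - 18868 = (40 + 6370) - 18868 = 6410 - 18868 = -12458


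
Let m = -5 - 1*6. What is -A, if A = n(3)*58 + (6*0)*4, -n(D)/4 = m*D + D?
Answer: -6960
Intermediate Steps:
m = -11 (m = -5 - 6 = -11)
n(D) = 40*D (n(D) = -4*(-11*D + D) = -(-40)*D = 40*D)
A = 6960 (A = (40*3)*58 + (6*0)*4 = 120*58 + 0*4 = 6960 + 0 = 6960)
-A = -1*6960 = -6960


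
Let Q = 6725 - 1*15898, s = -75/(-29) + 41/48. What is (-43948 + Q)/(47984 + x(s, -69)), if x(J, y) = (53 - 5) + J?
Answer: -73944432/66865333 ≈ -1.1059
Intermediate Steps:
s = 4789/1392 (s = -75*(-1/29) + 41*(1/48) = 75/29 + 41/48 = 4789/1392 ≈ 3.4404)
x(J, y) = 48 + J
Q = -9173 (Q = 6725 - 15898 = -9173)
(-43948 + Q)/(47984 + x(s, -69)) = (-43948 - 9173)/(47984 + (48 + 4789/1392)) = -53121/(47984 + 71605/1392) = -53121/66865333/1392 = -53121*1392/66865333 = -73944432/66865333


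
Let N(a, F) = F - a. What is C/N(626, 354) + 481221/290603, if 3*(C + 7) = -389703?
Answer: 9470636659/19761004 ≈ 479.26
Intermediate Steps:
C = -129908 (C = -7 + (⅓)*(-389703) = -7 - 129901 = -129908)
C/N(626, 354) + 481221/290603 = -129908/(354 - 1*626) + 481221/290603 = -129908/(354 - 626) + 481221*(1/290603) = -129908/(-272) + 481221/290603 = -129908*(-1/272) + 481221/290603 = 32477/68 + 481221/290603 = 9470636659/19761004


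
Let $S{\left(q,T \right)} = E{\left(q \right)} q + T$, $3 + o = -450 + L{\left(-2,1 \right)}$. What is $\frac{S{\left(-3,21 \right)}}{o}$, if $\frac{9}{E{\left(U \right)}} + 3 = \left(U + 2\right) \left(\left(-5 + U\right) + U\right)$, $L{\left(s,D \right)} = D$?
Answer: $- \frac{141}{3616} \approx -0.038993$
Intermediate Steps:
$o = -452$ ($o = -3 + \left(-450 + 1\right) = -3 - 449 = -452$)
$E{\left(U \right)} = \frac{9}{-3 + \left(-5 + 2 U\right) \left(2 + U\right)}$ ($E{\left(U \right)} = \frac{9}{-3 + \left(U + 2\right) \left(\left(-5 + U\right) + U\right)} = \frac{9}{-3 + \left(2 + U\right) \left(-5 + 2 U\right)} = \frac{9}{-3 + \left(-5 + 2 U\right) \left(2 + U\right)}$)
$S{\left(q,T \right)} = T + \frac{9 q}{-13 - q + 2 q^{2}}$ ($S{\left(q,T \right)} = \frac{9}{-13 - q + 2 q^{2}} q + T = \frac{9 q}{-13 - q + 2 q^{2}} + T = T + \frac{9 q}{-13 - q + 2 q^{2}}$)
$\frac{S{\left(-3,21 \right)}}{o} = \frac{21 - - \frac{27}{13 - 3 - 2 \left(-3\right)^{2}}}{-452} = \left(21 - - \frac{27}{13 - 3 - 18}\right) \left(- \frac{1}{452}\right) = \left(21 - - \frac{27}{-8}\right) \left(- \frac{1}{452}\right) = \left(21 - \left(-27\right) \left(- \frac{1}{8}\right)\right) \left(- \frac{1}{452}\right) = \left(21 - \frac{27}{8}\right) \left(- \frac{1}{452}\right) = \frac{141}{8} \left(- \frac{1}{452}\right) = - \frac{141}{3616}$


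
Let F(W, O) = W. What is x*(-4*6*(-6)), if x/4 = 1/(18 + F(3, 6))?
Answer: 192/7 ≈ 27.429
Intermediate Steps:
x = 4/21 (x = 4/(18 + 3) = 4/21 ≈ 0.19048)
x*(-4*6*(-6)) = 4*(-4*6*(-6))/21 = 4*(-24*(-6))/21 = (4/21)*144 = 192/7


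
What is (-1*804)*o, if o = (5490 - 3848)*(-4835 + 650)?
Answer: 5524903080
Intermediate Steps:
o = -6871770 (o = 1642*(-4185) = -6871770)
(-1*804)*o = -1*804*(-6871770) = -804*(-6871770) = 5524903080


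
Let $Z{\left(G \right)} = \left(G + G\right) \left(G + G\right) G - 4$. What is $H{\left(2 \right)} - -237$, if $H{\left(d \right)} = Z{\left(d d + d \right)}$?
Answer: $1097$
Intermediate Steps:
$Z{\left(G \right)} = -4 + 4 G^{3}$ ($Z{\left(G \right)} = 2 G 2 G G - 4 = 4 G^{2} G - 4 = 4 G^{3} - 4 = -4 + 4 G^{3}$)
$H{\left(d \right)} = -4 + 4 \left(d + d^{2}\right)^{3}$ ($H{\left(d \right)} = -4 + 4 \left(d d + d\right)^{3} = -4 + 4 \left(d^{2} + d\right)^{3} = -4 + 4 \left(d + d^{2}\right)^{3}$)
$H{\left(2 \right)} - -237 = \left(-4 + 4 \cdot 2^{3} \left(1 + 2\right)^{3}\right) - -237 = \left(-4 + 4 \cdot 8 \cdot 3^{3}\right) + 237 = \left(-4 + 4 \cdot 8 \cdot 27\right) + 237 = \left(-4 + 864\right) + 237 = 860 + 237 = 1097$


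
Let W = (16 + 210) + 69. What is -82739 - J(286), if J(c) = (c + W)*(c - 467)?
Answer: 22422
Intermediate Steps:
W = 295 (W = 226 + 69 = 295)
J(c) = (-467 + c)*(295 + c) (J(c) = (c + 295)*(c - 467) = (295 + c)*(-467 + c) = (-467 + c)*(295 + c))
-82739 - J(286) = -82739 - (-137765 + 286² - 172*286) = -82739 - (-137765 + 81796 - 49192) = -82739 - 1*(-105161) = -82739 + 105161 = 22422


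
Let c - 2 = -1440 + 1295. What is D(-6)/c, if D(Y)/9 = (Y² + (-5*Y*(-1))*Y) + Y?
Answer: -1890/143 ≈ -13.217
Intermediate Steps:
c = -143 (c = 2 + (-1440 + 1295) = 2 - 145 = -143)
D(Y) = 9*Y + 54*Y² (D(Y) = 9*((Y² + (-5*Y*(-1))*Y) + Y) = 9*((Y² + (5*Y)*Y) + Y) = 9*((Y² + 5*Y²) + Y) = 9*(6*Y² + Y) = 9*(Y + 6*Y²) = 9*Y + 54*Y²)
D(-6)/c = (9*(-6)*(1 + 6*(-6)))/(-143) = (9*(-6)*(1 - 36))*(-1/143) = (9*(-6)*(-35))*(-1/143) = 1890*(-1/143) = -1890/143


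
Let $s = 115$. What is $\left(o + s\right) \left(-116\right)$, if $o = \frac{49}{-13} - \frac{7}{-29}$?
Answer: $- \frac{168100}{13} \approx -12931.0$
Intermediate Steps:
$o = - \frac{1330}{377}$ ($o = 49 \left(- \frac{1}{13}\right) - - \frac{7}{29} = - \frac{49}{13} + \frac{7}{29} = - \frac{1330}{377} \approx -3.5279$)
$\left(o + s\right) \left(-116\right) = \left(- \frac{1330}{377} + 115\right) \left(-116\right) = \frac{42025}{377} \left(-116\right) = - \frac{168100}{13}$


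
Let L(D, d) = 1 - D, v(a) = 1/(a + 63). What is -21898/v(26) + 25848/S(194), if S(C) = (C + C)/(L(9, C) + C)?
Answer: -187843502/97 ≈ -1.9365e+6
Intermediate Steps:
v(a) = 1/(63 + a)
S(C) = 2*C/(-8 + C) (S(C) = (C + C)/((1 - 1*9) + C) = (2*C)/((1 - 9) + C) = (2*C)/(-8 + C) = 2*C/(-8 + C))
-21898/v(26) + 25848/S(194) = -21898/(1/(63 + 26)) + 25848/((2*194/(-8 + 194))) = -21898/(1/89) + 25848/((2*194/186)) = -21898/1/89 + 25848/((2*194*(1/186))) = -21898*89 + 25848/(194/93) = -1948922 + 25848*(93/194) = -1948922 + 1201932/97 = -187843502/97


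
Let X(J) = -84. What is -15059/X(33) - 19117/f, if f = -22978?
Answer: 173815765/965076 ≈ 180.11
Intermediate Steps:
-15059/X(33) - 19117/f = -15059/(-84) - 19117/(-22978) = -15059*(-1/84) - 19117*(-1/22978) = 15059/84 + 19117/22978 = 173815765/965076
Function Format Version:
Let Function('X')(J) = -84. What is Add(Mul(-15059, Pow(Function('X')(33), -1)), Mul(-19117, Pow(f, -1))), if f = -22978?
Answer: Rational(173815765, 965076) ≈ 180.11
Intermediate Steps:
Add(Mul(-15059, Pow(Function('X')(33), -1)), Mul(-19117, Pow(f, -1))) = Add(Mul(-15059, Pow(-84, -1)), Mul(-19117, Pow(-22978, -1))) = Add(Mul(-15059, Rational(-1, 84)), Mul(-19117, Rational(-1, 22978))) = Add(Rational(15059, 84), Rational(19117, 22978)) = Rational(173815765, 965076)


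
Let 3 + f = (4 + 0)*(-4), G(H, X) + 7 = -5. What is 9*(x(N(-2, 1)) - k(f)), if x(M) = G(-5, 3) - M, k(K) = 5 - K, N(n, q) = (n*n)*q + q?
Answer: -369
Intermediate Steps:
N(n, q) = q + q*n**2 (N(n, q) = n**2*q + q = q*n**2 + q = q + q*n**2)
G(H, X) = -12 (G(H, X) = -7 - 5 = -12)
f = -19 (f = -3 + (4 + 0)*(-4) = -3 + 4*(-4) = -3 - 16 = -19)
x(M) = -12 - M
9*(x(N(-2, 1)) - k(f)) = 9*((-12 - (1 + (-2)**2)) - (5 - 1*(-19))) = 9*((-12 - (1 + 4)) - (5 + 19)) = 9*((-12 - 5) - 1*24) = 9*((-12 - 1*5) - 24) = 9*((-12 - 5) - 24) = 9*(-17 - 24) = 9*(-41) = -369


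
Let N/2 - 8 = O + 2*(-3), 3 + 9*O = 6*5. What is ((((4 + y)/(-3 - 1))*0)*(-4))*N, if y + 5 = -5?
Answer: 0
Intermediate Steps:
y = -10 (y = -5 - 5 = -10)
O = 3 (O = -⅓ + (6*5)/9 = -⅓ + (⅑)*30 = -⅓ + 10/3 = 3)
N = 10 (N = 16 + 2*(3 + 2*(-3)) = 16 + 2*(3 - 6) = 16 + 2*(-3) = 16 - 6 = 10)
((((4 + y)/(-3 - 1))*0)*(-4))*N = ((((4 - 10)/(-3 - 1))*0)*(-4))*10 = ((-6/(-4)*0)*(-4))*10 = ((-6*(-¼)*0)*(-4))*10 = (((3/2)*0)*(-4))*10 = (0*(-4))*10 = 0*10 = 0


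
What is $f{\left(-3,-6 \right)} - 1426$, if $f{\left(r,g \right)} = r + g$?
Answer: $-1435$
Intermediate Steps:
$f{\left(r,g \right)} = g + r$
$f{\left(-3,-6 \right)} - 1426 = \left(-6 - 3\right) - 1426 = -9 - 1426 = -1435$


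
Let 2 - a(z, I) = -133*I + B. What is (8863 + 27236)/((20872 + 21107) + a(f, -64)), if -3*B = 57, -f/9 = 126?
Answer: 5157/4784 ≈ 1.0780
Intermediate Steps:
f = -1134 (f = -9*126 = -1134)
B = -19 (B = -⅓*57 = -19)
a(z, I) = 21 + 133*I (a(z, I) = 2 - (-133*I - 19) = 2 - (-19 - 133*I) = 2 + (19 + 133*I) = 21 + 133*I)
(8863 + 27236)/((20872 + 21107) + a(f, -64)) = (8863 + 27236)/((20872 + 21107) + (21 + 133*(-64))) = 36099/(41979 + (21 - 8512)) = 36099/(41979 - 8491) = 36099/33488 = 36099*(1/33488) = 5157/4784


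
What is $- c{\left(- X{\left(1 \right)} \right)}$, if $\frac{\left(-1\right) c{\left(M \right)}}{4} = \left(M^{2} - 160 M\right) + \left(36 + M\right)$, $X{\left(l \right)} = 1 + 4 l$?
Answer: $3424$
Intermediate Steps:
$c{\left(M \right)} = -144 - 4 M^{2} + 636 M$ ($c{\left(M \right)} = - 4 \left(\left(M^{2} - 160 M\right) + \left(36 + M\right)\right) = - 4 \left(36 + M^{2} - 159 M\right) = -144 - 4 M^{2} + 636 M$)
$- c{\left(- X{\left(1 \right)} \right)} = - (-144 - 4 \left(- (1 + 4 \cdot 1)\right)^{2} + 636 \left(- (1 + 4 \cdot 1)\right)) = - (-144 - 4 \left(- (1 + 4)\right)^{2} + 636 \left(- (1 + 4)\right)) = - (-144 - 4 \left(\left(-1\right) 5\right)^{2} + 636 \left(\left(-1\right) 5\right)) = - (-144 - 4 \left(-5\right)^{2} + 636 \left(-5\right)) = - (-144 - 100 - 3180) = \left(-1\right) \left(-3424\right) = 3424$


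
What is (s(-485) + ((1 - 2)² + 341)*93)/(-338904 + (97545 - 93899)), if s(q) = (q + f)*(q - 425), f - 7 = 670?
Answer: 71457/167629 ≈ 0.42628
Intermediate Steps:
f = 677 (f = 7 + 670 = 677)
s(q) = (-425 + q)*(677 + q) (s(q) = (q + 677)*(q - 425) = (677 + q)*(-425 + q) = (-425 + q)*(677 + q))
(s(-485) + ((1 - 2)² + 341)*93)/(-338904 + (97545 - 93899)) = ((-287725 + (-485)² + 252*(-485)) + ((1 - 2)² + 341)*93)/(-338904 + (97545 - 93899)) = ((-287725 + 235225 - 122220) + ((-1)² + 341)*93)/(-338904 + 3646) = (-174720 + (1 + 341)*93)/(-335258) = (-174720 + 342*93)*(-1/335258) = (-174720 + 31806)*(-1/335258) = -142914*(-1/335258) = 71457/167629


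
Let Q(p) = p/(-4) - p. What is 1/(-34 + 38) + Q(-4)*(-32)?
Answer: -639/4 ≈ -159.75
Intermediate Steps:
Q(p) = -5*p/4 (Q(p) = p*(-¼) - p = -p/4 - p = -5*p/4)
1/(-34 + 38) + Q(-4)*(-32) = 1/(-34 + 38) - 5/4*(-4)*(-32) = 1/4 + 5*(-32) = ¼ - 160 = -639/4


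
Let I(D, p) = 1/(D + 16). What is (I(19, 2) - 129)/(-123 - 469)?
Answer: 61/280 ≈ 0.21786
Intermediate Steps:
I(D, p) = 1/(16 + D)
(I(19, 2) - 129)/(-123 - 469) = (1/(16 + 19) - 129)/(-123 - 469) = (1/35 - 129)/(-592) = (1/35 - 129)*(-1/592) = -4514/35*(-1/592) = 61/280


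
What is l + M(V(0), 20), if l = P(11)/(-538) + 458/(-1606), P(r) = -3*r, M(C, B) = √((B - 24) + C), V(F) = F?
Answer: -96703/432014 + 2*I ≈ -0.22384 + 2.0*I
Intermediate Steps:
M(C, B) = √(-24 + B + C) (M(C, B) = √((-24 + B) + C) = √(-24 + B + C))
l = -96703/432014 (l = -3*11/(-538) + 458/(-1606) = -33*(-1/538) + 458*(-1/1606) = 33/538 - 229/803 = -96703/432014 ≈ -0.22384)
l + M(V(0), 20) = -96703/432014 + √(-24 + 20 + 0) = -96703/432014 + √(-4) = -96703/432014 + 2*I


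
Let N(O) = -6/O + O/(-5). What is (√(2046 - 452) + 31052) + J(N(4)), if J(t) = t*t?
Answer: 3105729/100 + √1594 ≈ 31097.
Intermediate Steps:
N(O) = -6/O - O/5 (N(O) = -6/O + O*(-⅕) = -6/O - O/5)
J(t) = t²
(√(2046 - 452) + 31052) + J(N(4)) = (√(2046 - 452) + 31052) + (-6/4 - ⅕*4)² = (√1594 + 31052) + (-6*¼ - ⅘)² = (31052 + √1594) + (-3/2 - ⅘)² = (31052 + √1594) + (-23/10)² = (31052 + √1594) + 529/100 = 3105729/100 + √1594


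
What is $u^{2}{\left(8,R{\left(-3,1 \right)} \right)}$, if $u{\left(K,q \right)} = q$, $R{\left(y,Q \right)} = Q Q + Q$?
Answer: $4$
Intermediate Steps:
$R{\left(y,Q \right)} = Q + Q^{2}$ ($R{\left(y,Q \right)} = Q^{2} + Q = Q + Q^{2}$)
$u^{2}{\left(8,R{\left(-3,1 \right)} \right)} = \left(1 \left(1 + 1\right)\right)^{2} = \left(1 \cdot 2\right)^{2} = 2^{2} = 4$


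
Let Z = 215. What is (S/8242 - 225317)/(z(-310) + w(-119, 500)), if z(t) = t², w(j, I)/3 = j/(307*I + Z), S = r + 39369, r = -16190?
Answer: -21958064009425/9365455064662 ≈ -2.3446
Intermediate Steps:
S = 23179 (S = -16190 + 39369 = 23179)
w(j, I) = 3*j/(215 + 307*I) (w(j, I) = 3*(j/(307*I + 215)) = 3*(j/(215 + 307*I)) = 3*j/(215 + 307*I))
(S/8242 - 225317)/(z(-310) + w(-119, 500)) = (23179/8242 - 225317)/((-310)² + 3*(-119)/(215 + 307*500)) = (23179*(1/8242) - 225317)/(96100 + 3*(-119)/(215 + 153500)) = (1783/634 - 225317)/(96100 + 3*(-119)/153715) = -142849195/(634*(96100 + 3*(-119)*(1/153715))) = -142849195/(634*(96100 - 357/153715)) = -142849195/(634*14772011143/153715) = -142849195/634*153715/14772011143 = -21958064009425/9365455064662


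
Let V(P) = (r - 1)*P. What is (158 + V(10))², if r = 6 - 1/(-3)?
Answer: 401956/9 ≈ 44662.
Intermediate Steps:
r = 19/3 (r = 6 - 1*(-⅓) = 6 + ⅓ = 19/3 ≈ 6.3333)
V(P) = 16*P/3 (V(P) = (19/3 - 1)*P = 16*P/3)
(158 + V(10))² = (158 + (16/3)*10)² = (158 + 160/3)² = (634/3)² = 401956/9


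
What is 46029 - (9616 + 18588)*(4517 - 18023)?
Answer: 380969253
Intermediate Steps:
46029 - (9616 + 18588)*(4517 - 18023) = 46029 - 28204*(-13506) = 46029 - 1*(-380923224) = 46029 + 380923224 = 380969253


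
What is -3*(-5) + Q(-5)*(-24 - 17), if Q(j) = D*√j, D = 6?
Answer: 15 - 246*I*√5 ≈ 15.0 - 550.07*I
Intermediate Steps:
Q(j) = 6*√j
-3*(-5) + Q(-5)*(-24 - 17) = -3*(-5) + (6*√(-5))*(-24 - 17) = 15 + (6*(I*√5))*(-41) = 15 + (6*I*√5)*(-41) = 15 - 246*I*√5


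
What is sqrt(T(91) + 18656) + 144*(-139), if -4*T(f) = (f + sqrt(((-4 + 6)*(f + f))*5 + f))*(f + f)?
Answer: -20016 + sqrt(58062 - 1274*sqrt(39))/2 ≈ -19904.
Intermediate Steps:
T(f) = -f*(f + sqrt(21)*sqrt(f))/2 (T(f) = -(f + sqrt(((-4 + 6)*(f + f))*5 + f))*(f + f)/4 = -(f + sqrt((2*(2*f))*5 + f))*2*f/4 = -(f + sqrt((4*f)*5 + f))*2*f/4 = -(f + sqrt(20*f + f))*2*f/4 = -(f + sqrt(21*f))*2*f/4 = -(f + sqrt(21)*sqrt(f))*2*f/4 = -f*(f + sqrt(21)*sqrt(f))/2)
sqrt(T(91) + 18656) + 144*(-139) = sqrt((-1/2*91**2 - sqrt(21)*91**(3/2)/2) + 18656) + 144*(-139) = sqrt((-1/2*8281 - sqrt(21)*91*sqrt(91)/2) + 18656) - 20016 = sqrt((-8281/2 - 637*sqrt(39)/2) + 18656) - 20016 = sqrt(29031/2 - 637*sqrt(39)/2) - 20016 = -20016 + sqrt(29031/2 - 637*sqrt(39)/2)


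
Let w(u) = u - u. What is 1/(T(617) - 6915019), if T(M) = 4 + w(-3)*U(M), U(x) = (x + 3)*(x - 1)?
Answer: -1/6915015 ≈ -1.4461e-7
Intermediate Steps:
U(x) = (-1 + x)*(3 + x) (U(x) = (3 + x)*(-1 + x) = (-1 + x)*(3 + x))
w(u) = 0
T(M) = 4 (T(M) = 4 + 0*(-3 + M**2 + 2*M) = 4 + 0 = 4)
1/(T(617) - 6915019) = 1/(4 - 6915019) = 1/(-6915015) = -1/6915015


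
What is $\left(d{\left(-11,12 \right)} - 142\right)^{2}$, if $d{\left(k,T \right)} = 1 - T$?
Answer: $23409$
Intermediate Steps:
$\left(d{\left(-11,12 \right)} - 142\right)^{2} = \left(\left(1 - 12\right) - 142\right)^{2} = \left(-11 - 142\right)^{2} = \left(-153\right)^{2} = 23409$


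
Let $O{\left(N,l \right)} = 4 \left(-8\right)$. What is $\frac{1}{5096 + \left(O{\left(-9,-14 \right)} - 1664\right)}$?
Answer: $\frac{1}{3400} \approx 0.00029412$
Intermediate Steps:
$O{\left(N,l \right)} = -32$
$\frac{1}{5096 + \left(O{\left(-9,-14 \right)} - 1664\right)} = \frac{1}{5096 - 1696} = \frac{1}{3400}$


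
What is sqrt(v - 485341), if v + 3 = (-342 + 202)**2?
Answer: 4*I*sqrt(29109) ≈ 682.45*I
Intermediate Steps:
v = 19597 (v = -3 + (-342 + 202)**2 = -3 + (-140)**2 = -3 + 19600 = 19597)
sqrt(v - 485341) = sqrt(19597 - 485341) = sqrt(-465744) = 4*I*sqrt(29109)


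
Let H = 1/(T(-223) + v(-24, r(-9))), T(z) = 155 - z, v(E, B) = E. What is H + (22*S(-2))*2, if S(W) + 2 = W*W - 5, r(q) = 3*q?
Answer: -46727/354 ≈ -132.00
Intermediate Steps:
S(W) = -7 + W² (S(W) = -2 + (W*W - 5) = -2 + (W² - 5) = -2 + (-5 + W²) = -7 + W²)
H = 1/354 (H = 1/((155 - 1*(-223)) - 24) = 1/((155 + 223) - 24) = 1/(378 - 24) = 1/354 ≈ 0.0028249)
H + (22*S(-2))*2 = 1/354 + (22*(-7 + (-2)²))*2 = 1/354 + (22*(-7 + 4))*2 = 1/354 + (22*(-3))*2 = 1/354 - 66*2 = 1/354 - 132 = -46727/354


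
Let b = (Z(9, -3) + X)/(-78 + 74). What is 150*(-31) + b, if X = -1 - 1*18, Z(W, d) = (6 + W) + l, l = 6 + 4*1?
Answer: -9303/2 ≈ -4651.5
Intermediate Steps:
l = 10 (l = 6 + 4 = 10)
Z(W, d) = 16 + W (Z(W, d) = (6 + W) + 10 = 16 + W)
X = -19 (X = -1 - 18 = -19)
b = -3/2 (b = ((16 + 9) - 19)/(-78 + 74) = (25 - 19)/(-4) = 6*(-¼) = -3/2 ≈ -1.5000)
150*(-31) + b = 150*(-31) - 3/2 = -4650 - 3/2 = -9303/2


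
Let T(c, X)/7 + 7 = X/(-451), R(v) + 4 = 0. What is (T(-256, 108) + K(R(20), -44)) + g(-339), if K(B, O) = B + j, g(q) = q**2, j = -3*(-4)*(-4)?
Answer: 51783064/451 ≈ 1.1482e+5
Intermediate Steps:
R(v) = -4 (R(v) = -4 + 0 = -4)
j = -48 (j = 12*(-4) = -48)
T(c, X) = -49 - 7*X/451 (T(c, X) = -49 + 7*(X/(-451)) = -49 + 7*(X*(-1/451)) = -49 + 7*(-X/451) = -49 - 7*X/451)
K(B, O) = -48 + B (K(B, O) = B - 48 = -48 + B)
(T(-256, 108) + K(R(20), -44)) + g(-339) = ((-49 - 7/451*108) + (-48 - 4)) + (-339)**2 = ((-49 - 756/451) - 52) + 114921 = (-22855/451 - 52) + 114921 = -46307/451 + 114921 = 51783064/451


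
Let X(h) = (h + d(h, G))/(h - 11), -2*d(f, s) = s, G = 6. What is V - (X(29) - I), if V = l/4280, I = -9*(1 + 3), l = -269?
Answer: -1444781/38520 ≈ -37.507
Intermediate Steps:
d(f, s) = -s/2
X(h) = (-3 + h)/(-11 + h) (X(h) = (h - ½*6)/(h - 11) = (h - 3)/(-11 + h) = (-3 + h)/(-11 + h))
I = -36 (I = -9*4 = -36)
V = -269/4280 ≈ -0.062850
V - (X(29) - I) = -269/4280 - ((-3 + 29)/(-11 + 29) - 1*(-36)) = -269/4280 - (26/18 + 36) = -269/4280 - ((1/18)*26 + 36) = -269/4280 - (13/9 + 36) = -269/4280 - 1*337/9 = -269/4280 - 337/9 = -1444781/38520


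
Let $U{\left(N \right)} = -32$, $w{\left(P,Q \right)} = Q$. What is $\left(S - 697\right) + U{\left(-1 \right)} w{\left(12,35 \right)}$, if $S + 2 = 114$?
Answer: $-1705$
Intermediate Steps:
$S = 112$ ($S = -2 + 114 = 112$)
$\left(S - 697\right) + U{\left(-1 \right)} w{\left(12,35 \right)} = \left(112 - 697\right) - 1120 = -585 - 1120 = -1705$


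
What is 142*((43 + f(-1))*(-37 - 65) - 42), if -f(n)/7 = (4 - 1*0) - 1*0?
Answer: -223224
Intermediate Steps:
f(n) = -28 (f(n) = -7*((4 - 1*0) - 1*0) = -7*((4 + 0) + 0) = -7*(4 + 0) = -7*4 = -28)
142*((43 + f(-1))*(-37 - 65) - 42) = 142*((43 - 28)*(-37 - 65) - 42) = 142*(15*(-102) - 42) = 142*(-1530 - 42) = 142*(-1572) = -223224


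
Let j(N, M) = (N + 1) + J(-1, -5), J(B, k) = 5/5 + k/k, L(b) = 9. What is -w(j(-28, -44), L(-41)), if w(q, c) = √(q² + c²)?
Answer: -√706 ≈ -26.571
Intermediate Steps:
J(B, k) = 2 (J(B, k) = 5*(⅕) + 1 = 1 + 1 = 2)
j(N, M) = 3 + N (j(N, M) = (N + 1) + 2 = (1 + N) + 2 = 3 + N)
w(q, c) = √(c² + q²)
-w(j(-28, -44), L(-41)) = -√(9² + (3 - 28)²) = -√(81 + (-25)²) = -√(81 + 625) = -√706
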